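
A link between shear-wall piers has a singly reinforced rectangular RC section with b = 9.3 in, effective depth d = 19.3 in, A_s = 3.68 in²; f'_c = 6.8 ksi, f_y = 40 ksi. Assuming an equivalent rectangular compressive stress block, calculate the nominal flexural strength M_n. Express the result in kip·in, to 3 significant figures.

T = A_s f_y = 3.68 × 40 = 147.2 kips.
a = T/(0.85 f'_c b) = 147.2/(0.85 × 6.8 × 9.3) = 2.738 in.
M_n = T(d − a/2) = 147.2 × (19.3 − 1.369) = 2639.4 kip·in.

M_n ≈ 2640 kip·in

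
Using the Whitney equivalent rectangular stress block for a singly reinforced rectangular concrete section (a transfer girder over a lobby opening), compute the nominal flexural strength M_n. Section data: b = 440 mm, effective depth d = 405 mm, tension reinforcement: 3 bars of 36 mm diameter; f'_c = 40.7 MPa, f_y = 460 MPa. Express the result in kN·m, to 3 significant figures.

M_n ≈ 504 kN·m

A_s = 3 × 1018 = 3054 mm².
T = A_s f_y = 3054 × 460 = 1404840 N = 1404.84 kN.
From C = T: a = T/(0.85 f'_c b) = 1404840/(0.85 × 40.7 × 440) = 92.29 mm.
M_n = T(d − a/2) = 1404.84 kN × (405 − 46.145) mm = 504.13 kN·m.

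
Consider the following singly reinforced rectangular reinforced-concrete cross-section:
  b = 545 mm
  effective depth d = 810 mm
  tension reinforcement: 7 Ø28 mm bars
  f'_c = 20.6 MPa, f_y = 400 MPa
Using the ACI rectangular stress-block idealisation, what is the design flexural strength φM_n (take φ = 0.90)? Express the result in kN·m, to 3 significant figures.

φM_n ≈ 1120 kN·m

A_s = 7 × 616 = 4312 mm².
T = A_s f_y = 4312 × 400 = 1724800 N = 1724.8 kN.
From C = T: a = T/(0.85 f'_c b) = 1724800/(0.85 × 20.6 × 545) = 180.74 mm.
M_n = T(d − a/2) = 1724.8 kN × (810 − 90.37) mm = 1241.22 kN·m.
φM_n = 0.90 × 1241.22 = 1117.10 kN·m.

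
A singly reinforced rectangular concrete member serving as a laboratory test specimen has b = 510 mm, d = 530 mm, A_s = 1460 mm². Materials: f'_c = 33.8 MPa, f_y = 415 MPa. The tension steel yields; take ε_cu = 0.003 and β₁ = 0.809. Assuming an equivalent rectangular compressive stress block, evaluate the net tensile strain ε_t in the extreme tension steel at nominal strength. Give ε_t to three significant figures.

ε_t ≈ 0.0281

a = A_s f_y/(0.85 f'_c b) = 41.35 mm.
β₁ = 0.809, so c = a/β₁ = 41.35/0.809 = 51.11 mm.
From the linear strain diagram with ε_cu = 0.003: ε_t = 0.003 (d − c)/c = 0.003 × (530 − 51.11)/51.11 = 0.0281.
Since ε_t ≥ 0.005, the section is tension-controlled.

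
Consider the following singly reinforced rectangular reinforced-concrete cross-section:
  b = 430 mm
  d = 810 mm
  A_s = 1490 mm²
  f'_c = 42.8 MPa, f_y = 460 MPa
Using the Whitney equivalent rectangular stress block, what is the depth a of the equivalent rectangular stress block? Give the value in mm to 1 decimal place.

T = A_s f_y = 1490 × 460 = 685400 N = 685.4 kN.
Setting C = 0.85 f'_c a b equal to T: a = 685400/(0.85 × 42.8 × 430) = 43.8 mm.

a ≈ 43.8 mm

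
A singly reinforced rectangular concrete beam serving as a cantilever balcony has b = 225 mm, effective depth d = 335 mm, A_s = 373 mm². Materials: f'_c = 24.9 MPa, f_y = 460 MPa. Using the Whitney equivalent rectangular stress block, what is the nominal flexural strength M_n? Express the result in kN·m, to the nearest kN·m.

M_n ≈ 54 kN·m

T = A_s f_y = 373 × 460 = 171580 N = 171.58 kN.
From C = T: a = T/(0.85 f'_c b) = 171580/(0.85 × 24.9 × 225) = 36.03 mm.
M_n = T(d − a/2) = 171.58 kN × (335 − 18.015) mm = 54.39 kN·m.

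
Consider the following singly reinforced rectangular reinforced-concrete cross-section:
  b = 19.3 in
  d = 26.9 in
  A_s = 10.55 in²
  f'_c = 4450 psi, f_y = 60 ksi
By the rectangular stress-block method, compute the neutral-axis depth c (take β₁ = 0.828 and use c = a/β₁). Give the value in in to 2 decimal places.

T = A_s f_y = 10.55 × 60 = 633 kips.
a = T/(0.85 f'_c b) = 633/(0.85 × 4.45 × 19.3) = 8.6710 in.
With β₁ = 0.828, c = a/β₁ = 8.6710/0.828 = 10.47 in.

c ≈ 10.47 in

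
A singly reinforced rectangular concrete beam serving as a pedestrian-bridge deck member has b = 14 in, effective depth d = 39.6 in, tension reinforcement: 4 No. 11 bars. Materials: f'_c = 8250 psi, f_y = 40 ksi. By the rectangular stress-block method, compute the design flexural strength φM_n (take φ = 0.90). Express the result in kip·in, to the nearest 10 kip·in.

A_s = 4 × 1.56 = 6.24 in².
T = A_s f_y = 6.24 × 40 = 249.6 kips.
a = T/(0.85 f'_c b) = 249.6/(0.85 × 8.25 × 14) = 2.542 in.
M_n = T(d − a/2) = 249.6 × (39.6 − 1.271) = 9566.9 kip·in.
φM_n = 0.90 × 9566.9 = 8610.2 kip·in.

φM_n ≈ 8610 kip·in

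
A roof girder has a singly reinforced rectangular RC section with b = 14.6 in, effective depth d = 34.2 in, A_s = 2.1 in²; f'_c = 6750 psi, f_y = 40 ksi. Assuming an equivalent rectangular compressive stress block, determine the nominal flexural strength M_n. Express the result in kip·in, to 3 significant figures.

M_n ≈ 2830 kip·in

T = A_s f_y = 2.1 × 40 = 84 kips.
a = T/(0.85 f'_c b) = 84/(0.85 × 6.75 × 14.6) = 1.003 in.
M_n = T(d − a/2) = 84 × (34.2 − 0.5015) = 2830.7 kip·in.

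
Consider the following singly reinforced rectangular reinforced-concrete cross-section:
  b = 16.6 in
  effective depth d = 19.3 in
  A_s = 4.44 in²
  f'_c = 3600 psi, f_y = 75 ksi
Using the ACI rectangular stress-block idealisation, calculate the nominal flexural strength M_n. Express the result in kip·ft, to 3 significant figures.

T = A_s f_y = 4.44 × 75 = 333 kips.
a = T/(0.85 f'_c b) = 333/(0.85 × 3.6 × 16.6) = 6.556 in.
M_n = T(d − a/2) = 333 × (19.3 − 3.278) = 5335.3 kip·in = 5335.3/12 = 444.61 kip·ft.

M_n ≈ 445 kip·ft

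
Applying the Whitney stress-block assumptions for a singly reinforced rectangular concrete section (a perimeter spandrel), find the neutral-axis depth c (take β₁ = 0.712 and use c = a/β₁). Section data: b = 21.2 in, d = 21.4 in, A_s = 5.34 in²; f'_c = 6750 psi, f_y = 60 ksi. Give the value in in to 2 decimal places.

c ≈ 3.70 in

T = A_s f_y = 5.34 × 60 = 320.4 kips.
a = T/(0.85 f'_c b) = 320.4/(0.85 × 6.75 × 21.2) = 2.6341 in.
With β₁ = 0.712, c = a/β₁ = 2.6341/0.712 = 3.70 in.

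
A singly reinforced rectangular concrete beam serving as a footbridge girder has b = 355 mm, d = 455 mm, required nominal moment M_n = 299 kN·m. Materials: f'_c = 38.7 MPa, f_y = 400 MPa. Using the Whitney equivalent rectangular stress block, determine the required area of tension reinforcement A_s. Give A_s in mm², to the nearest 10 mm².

A_s ≈ 1760 mm²

With M_n = 0.85 f'_c a b (d − a/2), solve the quadratic for a:
a = d − √(d² − 2M_n/(0.85 f'_c b)) = 455 − √(455² − 2 × 299×10⁶/(0.85 × 38.7 × 355)) = 60.26 mm.
A_s = 0.85 f'_c a b / f_y = 0.85 × 38.7 × 60.26 × 355 / 400 = 1759.2 mm².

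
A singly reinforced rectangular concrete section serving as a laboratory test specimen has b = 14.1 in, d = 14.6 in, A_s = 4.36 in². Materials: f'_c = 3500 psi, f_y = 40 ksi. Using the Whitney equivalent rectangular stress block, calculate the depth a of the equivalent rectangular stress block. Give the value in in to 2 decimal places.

T = A_s f_y = 4.36 × 40 = 174.4 kips.
a = T/(0.85 f'_c b) = 174.4/(0.85 × 3.5 × 14.1) = 4.16 in.

a ≈ 4.16 in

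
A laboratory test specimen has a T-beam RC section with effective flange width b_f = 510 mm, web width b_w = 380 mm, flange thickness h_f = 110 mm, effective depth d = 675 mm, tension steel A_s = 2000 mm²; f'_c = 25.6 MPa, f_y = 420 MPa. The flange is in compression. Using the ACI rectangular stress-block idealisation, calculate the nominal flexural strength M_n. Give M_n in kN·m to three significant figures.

Tension: T = A_s f_y = 2000 × 420 = 840000 N.
Try a within the flange: a = T/(0.85 f'_c b_f) = 840000/(0.85 × 25.6 × 510) = 75.69 mm.
Since a = 75.69 ≤ h_f = 110 mm, the stress block lies entirely in the flange; analyse as a rectangular beam of width b_f.
M_n = T(d − a/2) = 840000 × (675 − 37.845) = 535.21 × 10⁶ N·mm.
M_n = 535.21 kN·m.

M_n ≈ 535 kN·m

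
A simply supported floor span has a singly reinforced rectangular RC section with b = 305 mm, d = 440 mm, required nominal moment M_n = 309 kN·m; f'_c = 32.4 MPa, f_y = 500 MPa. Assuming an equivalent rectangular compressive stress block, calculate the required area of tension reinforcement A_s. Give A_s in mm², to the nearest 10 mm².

With M_n = 0.85 f'_c a b (d − a/2), solve the quadratic for a:
a = d − √(d² − 2M_n/(0.85 f'_c b)) = 440 − √(440² − 2 × 309×10⁶/(0.85 × 32.4 × 305)) = 93.55 mm.
A_s = 0.85 f'_c a b / f_y = 0.85 × 32.4 × 93.55 × 305 / 500 = 1571.6 mm².

A_s ≈ 1570 mm²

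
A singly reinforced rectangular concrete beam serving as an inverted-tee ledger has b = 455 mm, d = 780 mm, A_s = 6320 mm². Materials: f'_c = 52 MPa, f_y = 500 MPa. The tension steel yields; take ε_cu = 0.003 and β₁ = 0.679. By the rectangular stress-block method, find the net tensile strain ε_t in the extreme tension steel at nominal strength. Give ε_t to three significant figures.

a = A_s f_y/(0.85 f'_c b) = 157.13 mm.
β₁ = 0.679, so c = a/β₁ = 157.13/0.679 = 231.41 mm.
From the linear strain diagram with ε_cu = 0.003: ε_t = 0.003 (d − c)/c = 0.003 × (780 − 231.41)/231.41 = 0.00711.
Since ε_t ≥ 0.005, the section is tension-controlled.

ε_t ≈ 0.00711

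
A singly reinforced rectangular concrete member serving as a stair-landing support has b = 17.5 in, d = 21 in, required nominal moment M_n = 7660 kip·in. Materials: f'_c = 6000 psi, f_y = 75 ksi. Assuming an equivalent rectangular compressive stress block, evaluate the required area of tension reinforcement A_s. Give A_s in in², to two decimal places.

A_s ≈ 5.46 in²

From M_n = 0.85 f'_c a b (d − a/2):
a = d − √(d² − 2M_n/(0.85 f'_c b)) = 21 − √(21² − 2 × 7660/(0.85 × 6 × 17.5)) = 4.588 in.
A_s = 0.85 f'_c a b / f_y = 0.85 × 6 × 4.588 × 17.5 / 75 = 5.460 in².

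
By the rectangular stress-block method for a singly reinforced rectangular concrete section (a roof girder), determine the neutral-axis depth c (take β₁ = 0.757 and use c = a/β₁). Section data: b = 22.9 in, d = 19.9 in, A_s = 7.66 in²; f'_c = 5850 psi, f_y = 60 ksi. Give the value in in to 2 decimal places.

c ≈ 5.33 in

T = A_s f_y = 7.66 × 60 = 459.6 kips.
a = T/(0.85 f'_c b) = 459.6/(0.85 × 5.85 × 22.9) = 4.0362 in.
With β₁ = 0.757, c = a/β₁ = 4.0362/0.757 = 5.33 in.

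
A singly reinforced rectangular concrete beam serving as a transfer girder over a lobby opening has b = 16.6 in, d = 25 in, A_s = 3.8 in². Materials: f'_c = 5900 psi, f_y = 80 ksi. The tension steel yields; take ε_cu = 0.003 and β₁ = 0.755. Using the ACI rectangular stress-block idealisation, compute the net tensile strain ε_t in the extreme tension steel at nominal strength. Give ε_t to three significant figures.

ε_t ≈ 0.0125

a = A_s f_y/(0.85 f'_c b) = 3.652 in.
β₁ = 0.755, so c = a/β₁ = 3.652/0.755 = 4.837 in.
From the linear strain diagram with ε_cu = 0.003: ε_t = 0.003 (d − c)/c = 0.003 × (25 − 4.837)/4.837 = 0.0125.
Since ε_t ≥ 0.005, the section is tension-controlled.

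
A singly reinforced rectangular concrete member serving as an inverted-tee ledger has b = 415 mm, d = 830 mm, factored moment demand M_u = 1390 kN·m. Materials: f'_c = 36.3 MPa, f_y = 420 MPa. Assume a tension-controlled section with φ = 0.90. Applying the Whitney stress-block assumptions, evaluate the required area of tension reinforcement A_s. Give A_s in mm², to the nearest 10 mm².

M_n = M_u/φ = 1390/0.90 = 1544.44 kN·m.
With M_n = 0.85 f'_c a b (d − a/2), solve the quadratic for a:
a = d − √(d² − 2M_n/(0.85 f'_c b)) = 830 − √(830² − 2 × 1544.44×10⁶/(0.85 × 36.3 × 415)) = 160.92 mm.
A_s = 0.85 f'_c a b / f_y = 0.85 × 36.3 × 160.92 × 415 / 420 = 4906.1 mm².

A_s ≈ 4910 mm²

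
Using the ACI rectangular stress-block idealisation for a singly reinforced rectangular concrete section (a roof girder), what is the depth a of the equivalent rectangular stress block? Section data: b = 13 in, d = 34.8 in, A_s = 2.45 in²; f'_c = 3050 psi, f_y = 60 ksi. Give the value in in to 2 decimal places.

a ≈ 4.36 in

T = A_s f_y = 2.45 × 60 = 147 kips.
a = T/(0.85 f'_c b) = 147/(0.85 × 3.05 × 13) = 4.36 in.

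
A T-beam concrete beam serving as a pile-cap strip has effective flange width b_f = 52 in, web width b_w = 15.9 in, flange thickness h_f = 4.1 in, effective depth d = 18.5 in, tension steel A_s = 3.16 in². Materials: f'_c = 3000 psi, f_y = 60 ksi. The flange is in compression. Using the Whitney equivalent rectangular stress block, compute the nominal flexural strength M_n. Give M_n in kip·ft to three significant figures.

Tension: T = A_s f_y = 3.16 × 60 = 189.6 kips.
Try a within the flange: a = T/(0.85 f'_c b_f) = 189.6/(0.85 × 3 × 52) = 1.430 in.
Since a = 1.430 ≤ h_f = 4.1 in, the stress block lies entirely in the flange; analyse as a rectangular beam of width b_f.
M_n = T(d − a/2) = 189.6 × (18.5 − 0.715) = 3372.0 kip·in.
M_n = 3372.0/12 = 281.00 kip·ft.

M_n ≈ 281 kip·ft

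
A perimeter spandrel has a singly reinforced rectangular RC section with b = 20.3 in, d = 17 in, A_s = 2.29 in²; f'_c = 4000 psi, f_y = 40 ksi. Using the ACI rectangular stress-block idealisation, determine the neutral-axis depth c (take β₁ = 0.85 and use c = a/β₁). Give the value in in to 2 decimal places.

T = A_s f_y = 2.29 × 40 = 91.6 kips.
a = T/(0.85 f'_c b) = 91.6/(0.85 × 4 × 20.3) = 1.3272 in.
With β₁ = 0.85, c = a/β₁ = 1.3272/0.85 = 1.56 in.

c ≈ 1.56 in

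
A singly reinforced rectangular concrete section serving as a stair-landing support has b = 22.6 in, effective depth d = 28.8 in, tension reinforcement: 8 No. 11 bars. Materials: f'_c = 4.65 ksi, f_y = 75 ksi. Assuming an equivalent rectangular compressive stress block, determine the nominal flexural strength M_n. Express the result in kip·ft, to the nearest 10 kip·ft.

A_s = 8 × 1.56 = 12.48 in².
T = A_s f_y = 12.48 × 75 = 936 kips.
a = T/(0.85 f'_c b) = 936/(0.85 × 4.65 × 22.6) = 10.478 in.
M_n = T(d − a/2) = 936 × (28.8 − 5.239) = 22053.1 kip·in = 22053.1/12 = 1837.76 kip·ft.

M_n ≈ 1840 kip·ft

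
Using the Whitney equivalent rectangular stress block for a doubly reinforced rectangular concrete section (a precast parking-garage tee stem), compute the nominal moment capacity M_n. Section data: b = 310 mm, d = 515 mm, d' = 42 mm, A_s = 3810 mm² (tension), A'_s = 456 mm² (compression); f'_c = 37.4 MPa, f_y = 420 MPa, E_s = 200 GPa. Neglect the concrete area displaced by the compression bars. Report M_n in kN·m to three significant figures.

Assume both tension and compression steel yield.
Net tension couple steel: A_s − A'_s = 3354 mm².
a = (A_s − A'_s) f_y / (0.85 f'_c b) = 1408680/(0.85 × 37.4 × 310) = 142.94 mm.
c = a/β₁ = 142.94/0.783 = 182.55 mm; ε'_s = 0.003(c − d')/c = 0.0023 ≥ f_y/E_s = 0.0021, so compression steel does yield.
M_n = (A_s − A'_s) f_y (d − a/2) + A'_s f_y (d − d') = [1408680 × (515 − 71.47) + 191520 × (515 − 42)] × 10⁻⁶ = 624.79 + 90.59 = 715.38 kN·m.

M_n ≈ 715 kN·m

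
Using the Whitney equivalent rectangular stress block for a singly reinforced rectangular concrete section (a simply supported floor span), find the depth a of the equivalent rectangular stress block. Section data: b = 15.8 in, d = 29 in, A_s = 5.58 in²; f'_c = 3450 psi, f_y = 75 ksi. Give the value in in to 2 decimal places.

a ≈ 9.03 in

T = A_s f_y = 5.58 × 75 = 418.5 kips.
a = T/(0.85 f'_c b) = 418.5/(0.85 × 3.45 × 15.8) = 9.03 in.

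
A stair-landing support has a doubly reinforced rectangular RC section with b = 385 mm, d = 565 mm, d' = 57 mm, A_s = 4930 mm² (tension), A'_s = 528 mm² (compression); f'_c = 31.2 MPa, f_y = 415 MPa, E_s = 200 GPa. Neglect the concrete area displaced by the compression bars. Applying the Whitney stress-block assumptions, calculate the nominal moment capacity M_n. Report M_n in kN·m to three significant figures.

M_n ≈ 980 kN·m

Assume both tension and compression steel yield.
Net tension couple steel: A_s − A'_s = 4402 mm².
a = (A_s − A'_s) f_y / (0.85 f'_c b) = 1826830/(0.85 × 31.2 × 385) = 178.92 mm.
c = a/β₁ = 178.92/0.827 = 216.35 mm; ε'_s = 0.003(c − d')/c = 0.0022 ≥ f_y/E_s = 0.0021, so compression steel does yield.
M_n = (A_s − A'_s) f_y (d − a/2) + A'_s f_y (d − d') = [1826830 × (565 − 89.46) + 219120 × (565 − 57)] × 10⁻⁶ = 868.73 + 111.31 = 980.04 kN·m.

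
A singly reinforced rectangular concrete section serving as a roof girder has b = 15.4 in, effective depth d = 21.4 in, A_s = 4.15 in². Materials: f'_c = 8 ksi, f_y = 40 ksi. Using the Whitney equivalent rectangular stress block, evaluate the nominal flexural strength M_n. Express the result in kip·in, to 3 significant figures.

M_n ≈ 3420 kip·in

T = A_s f_y = 4.15 × 40 = 166 kips.
a = T/(0.85 f'_c b) = 166/(0.85 × 8 × 15.4) = 1.585 in.
M_n = T(d − a/2) = 166 × (21.4 − 0.7925) = 3420.8 kip·in.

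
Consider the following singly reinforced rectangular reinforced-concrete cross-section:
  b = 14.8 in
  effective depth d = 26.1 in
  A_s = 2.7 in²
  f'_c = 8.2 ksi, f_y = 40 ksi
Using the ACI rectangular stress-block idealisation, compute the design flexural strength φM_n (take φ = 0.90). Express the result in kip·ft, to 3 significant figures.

φM_n ≈ 207 kip·ft

T = A_s f_y = 2.7 × 40 = 108 kips.
a = T/(0.85 f'_c b) = 108/(0.85 × 8.2 × 14.8) = 1.047 in.
M_n = T(d − a/2) = 108 × (26.1 − 0.5235) = 2762.3 kip·in = 2762.3/12 = 230.19 kip·ft.
φM_n = 0.90 × 230.19 = 207.17 kip·ft.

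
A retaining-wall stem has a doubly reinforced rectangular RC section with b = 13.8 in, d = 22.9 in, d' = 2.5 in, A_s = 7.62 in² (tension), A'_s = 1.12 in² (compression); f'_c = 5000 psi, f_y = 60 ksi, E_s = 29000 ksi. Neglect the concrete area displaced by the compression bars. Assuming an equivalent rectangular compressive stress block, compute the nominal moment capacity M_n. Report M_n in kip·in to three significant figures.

Assume both steels yield.
a = (A_s − A'_s) f_y/(0.85 f'_c b) = (7.62 − 1.12) × 60/(0.85 × 5 × 13.8) = 6.650 in.
c = a/β₁ = 6.650/0.8 = 8.313 in; ε'_s = 0.003(c − d')/c = 0.0021 ≥ ε_y = 0.0021, so the compression steel yields.
M_n = (A_s − A'_s) f_y (d − a/2) + A'_s f_y (d − d') = 390 × (22.9 − 3.325) + 67.2 × (22.9 − 2.5) = 7634.3 + 1370.9 = 9005.2 kip·in.

M_n ≈ 9010 kip·in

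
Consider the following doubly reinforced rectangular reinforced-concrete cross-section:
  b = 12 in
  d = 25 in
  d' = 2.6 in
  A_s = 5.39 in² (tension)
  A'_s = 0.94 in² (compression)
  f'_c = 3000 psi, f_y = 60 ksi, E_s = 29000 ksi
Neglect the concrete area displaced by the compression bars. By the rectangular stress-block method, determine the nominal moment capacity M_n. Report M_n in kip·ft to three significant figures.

M_n ≈ 564 kip·ft

Assume both steels yield.
a = (A_s − A'_s) f_y/(0.85 f'_c b) = (5.39 − 0.94) × 60/(0.85 × 3 × 12) = 8.725 in.
c = a/β₁ = 8.725/0.85 = 10.265 in; ε'_s = 0.003(c − d')/c = 0.0022 ≥ ε_y = 0.0021, so the compression steel yields.
M_n = (A_s − A'_s) f_y (d − a/2) + A'_s f_y (d − d') = 267 × (25 − 4.3625) + 56.4 × (25 − 2.6) = 5510.2 + 1263.4 = 6773.6 kip·in = 6773.6/12 = 564.47 kip·ft.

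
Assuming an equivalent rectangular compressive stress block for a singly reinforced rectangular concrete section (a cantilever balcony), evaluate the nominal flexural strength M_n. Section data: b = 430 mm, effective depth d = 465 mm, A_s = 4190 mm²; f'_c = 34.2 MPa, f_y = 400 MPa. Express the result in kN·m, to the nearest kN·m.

M_n ≈ 667 kN·m

T = A_s f_y = 4190 × 400 = 1676000 N = 1676 kN.
From C = T: a = T/(0.85 f'_c b) = 1676000/(0.85 × 34.2 × 430) = 134.08 mm.
M_n = T(d − a/2) = 1676 kN × (465 − 67.04) mm = 666.98 kN·m.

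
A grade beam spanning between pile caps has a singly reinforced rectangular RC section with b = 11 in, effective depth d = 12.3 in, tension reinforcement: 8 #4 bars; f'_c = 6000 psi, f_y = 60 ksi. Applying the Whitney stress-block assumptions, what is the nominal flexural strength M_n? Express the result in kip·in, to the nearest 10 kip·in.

M_n ≈ 1100 kip·in

A_s = 8 × 0.2 = 1.6 in².
T = A_s f_y = 1.6 × 60 = 96 kips.
a = T/(0.85 f'_c b) = 96/(0.85 × 6 × 11) = 1.711 in.
M_n = T(d − a/2) = 96 × (12.3 − 0.8555) = 1098.7 kip·in.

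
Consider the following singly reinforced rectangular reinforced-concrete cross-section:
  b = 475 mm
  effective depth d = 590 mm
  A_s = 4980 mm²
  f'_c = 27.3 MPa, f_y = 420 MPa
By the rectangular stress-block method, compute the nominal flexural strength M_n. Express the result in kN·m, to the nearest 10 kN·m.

T = A_s f_y = 4980 × 420 = 2091600 N = 2091.6 kN.
From C = T: a = T/(0.85 f'_c b) = 2091600/(0.85 × 27.3 × 475) = 189.76 mm.
M_n = T(d − a/2) = 2091.6 kN × (590 − 94.88) mm = 1035.59 kN·m.

M_n ≈ 1040 kN·m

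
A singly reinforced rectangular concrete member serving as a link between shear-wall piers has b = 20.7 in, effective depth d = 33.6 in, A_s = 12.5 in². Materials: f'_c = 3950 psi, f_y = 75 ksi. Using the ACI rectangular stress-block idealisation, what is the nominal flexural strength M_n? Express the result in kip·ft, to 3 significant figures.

M_n ≈ 2100 kip·ft

T = A_s f_y = 12.5 × 75 = 937.5 kips.
a = T/(0.85 f'_c b) = 937.5/(0.85 × 3.95 × 20.7) = 13.489 in.
M_n = T(d − a/2) = 937.5 × (33.6 − 6.7445) = 25177.0 kip·in = 25177.0/12 = 2098.08 kip·ft.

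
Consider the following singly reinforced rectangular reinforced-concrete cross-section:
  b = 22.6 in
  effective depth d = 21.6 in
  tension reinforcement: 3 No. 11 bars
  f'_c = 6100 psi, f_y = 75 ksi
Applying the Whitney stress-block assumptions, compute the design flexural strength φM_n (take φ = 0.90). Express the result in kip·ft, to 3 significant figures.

A_s = 3 × 1.56 = 4.68 in².
T = A_s f_y = 4.68 × 75 = 351 kips.
a = T/(0.85 f'_c b) = 351/(0.85 × 6.1 × 22.6) = 2.995 in.
M_n = T(d − a/2) = 351 × (21.6 − 1.4975) = 7056.0 kip·in = 7056.0/12 = 588.00 kip·ft.
φM_n = 0.90 × 588.00 = 529.20 kip·ft.

φM_n ≈ 529 kip·ft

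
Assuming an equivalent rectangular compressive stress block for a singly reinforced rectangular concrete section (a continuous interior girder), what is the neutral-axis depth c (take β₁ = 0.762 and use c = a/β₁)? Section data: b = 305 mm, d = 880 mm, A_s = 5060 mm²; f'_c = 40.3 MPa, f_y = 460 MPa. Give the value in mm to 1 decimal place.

T = A_s f_y = 5060 × 460 = 2327600 N = 2327.6 kN.
Setting C = 0.85 f'_c a b equal to T: a = 2327600/(0.85 × 40.3 × 305) = 222.784 mm.
With β₁ = 0.762, c = a/β₁ = 222.784/0.762 = 292.4 mm.

c ≈ 292.4 mm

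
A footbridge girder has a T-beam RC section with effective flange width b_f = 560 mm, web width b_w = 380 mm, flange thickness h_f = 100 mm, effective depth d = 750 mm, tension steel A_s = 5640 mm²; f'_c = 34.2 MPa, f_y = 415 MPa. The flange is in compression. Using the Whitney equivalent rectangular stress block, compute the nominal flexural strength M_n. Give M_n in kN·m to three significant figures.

Tension: T = A_s f_y = 5640 × 415 = 2340600 N.
Try a within the flange: a = T/(0.85 f'_c b_f) = 2340600/(0.85 × 34.2 × 560) = 143.78 mm.
a = 143.78 > h_f = 100 mm: the block extends into the web. Split into flange-overhang and web parts.
C_f = 0.85 f'_c (b_f − b_w) h_f = 0.85 × 34.2 × (560 − 380) × 100 = 523260 N.
Remaining web compression depth: a_w = (T − C_f)/(0.85 f'_c b_w) = (2340600 − 523260)/(0.85 × 34.2 × 380) = 164.52 mm.
M_n = C_f(d − h_f/2) + (T − C_f)(d − a_w/2) = 523260 × (750 − 50) + 1817340 × (750 − 82.26) = 366.28 + 1213.51 = 1579.79 × 10⁶ N·mm.
M_n = 1579.79 kN·m.

M_n ≈ 1580 kN·m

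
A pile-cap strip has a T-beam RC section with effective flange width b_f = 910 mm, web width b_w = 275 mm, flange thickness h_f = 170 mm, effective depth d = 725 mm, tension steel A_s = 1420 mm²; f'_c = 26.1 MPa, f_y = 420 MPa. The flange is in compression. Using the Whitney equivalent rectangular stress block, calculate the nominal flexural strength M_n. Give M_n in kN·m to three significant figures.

M_n ≈ 424 kN·m

Tension: T = A_s f_y = 1420 × 420 = 596400 N.
Try a within the flange: a = T/(0.85 f'_c b_f) = 596400/(0.85 × 26.1 × 910) = 29.54 mm.
Since a = 29.54 ≤ h_f = 170 mm, the stress block lies entirely in the flange; analyse as a rectangular beam of width b_f.
M_n = T(d − a/2) = 596400 × (725 − 14.77) = 423.58 × 10⁶ N·mm.
M_n = 423.58 kN·m.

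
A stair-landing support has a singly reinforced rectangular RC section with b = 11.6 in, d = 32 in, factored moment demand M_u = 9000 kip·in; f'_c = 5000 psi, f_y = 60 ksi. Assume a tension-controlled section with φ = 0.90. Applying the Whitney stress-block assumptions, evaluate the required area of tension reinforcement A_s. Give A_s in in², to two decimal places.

A_s ≈ 5.86 in²

M_n = M_u/φ = 9000/0.90 = 10000 kip·in.
From M_n = 0.85 f'_c a b (d − a/2):
a = d − √(d² − 2M_n/(0.85 f'_c b)) = 32 − √(32² − 2 × 10000/(0.85 × 5 × 11.6)) = 7.134 in.
A_s = 0.85 f'_c a b / f_y = 0.85 × 5 × 7.134 × 11.6 / 60 = 5.862 in².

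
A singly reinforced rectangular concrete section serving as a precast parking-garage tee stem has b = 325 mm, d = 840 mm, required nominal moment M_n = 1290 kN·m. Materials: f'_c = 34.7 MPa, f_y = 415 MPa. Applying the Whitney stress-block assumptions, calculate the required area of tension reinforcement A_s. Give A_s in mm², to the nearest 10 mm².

A_s ≈ 4140 mm²

With M_n = 0.85 f'_c a b (d − a/2), solve the quadratic for a:
a = d − √(d² − 2M_n/(0.85 f'_c b)) = 840 − √(840² − 2 × 1290×10⁶/(0.85 × 34.7 × 325)) = 179.35 mm.
A_s = 0.85 f'_c a b / f_y = 0.85 × 34.7 × 179.35 × 325 / 415 = 4142.7 mm².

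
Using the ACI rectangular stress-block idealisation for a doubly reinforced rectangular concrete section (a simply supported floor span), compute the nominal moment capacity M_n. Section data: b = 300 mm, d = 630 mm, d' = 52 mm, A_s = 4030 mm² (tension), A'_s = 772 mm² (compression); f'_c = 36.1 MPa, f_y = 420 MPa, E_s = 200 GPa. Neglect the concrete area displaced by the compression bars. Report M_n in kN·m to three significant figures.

M_n ≈ 948 kN·m

Assume both tension and compression steel yield.
Net tension couple steel: A_s − A'_s = 3258 mm².
a = (A_s − A'_s) f_y / (0.85 f'_c b) = 1368360/(0.85 × 36.1 × 300) = 148.65 mm.
c = a/β₁ = 148.65/0.792 = 187.69 mm; ε'_s = 0.003(c − d')/c = 0.0022 ≥ f_y/E_s = 0.0021, so compression steel does yield.
M_n = (A_s − A'_s) f_y (d − a/2) + A'_s f_y (d − d') = [1368360 × (630 − 74.325) + 324240 × (630 − 52)] × 10⁻⁶ = 760.36 + 187.41 = 947.77 kN·m.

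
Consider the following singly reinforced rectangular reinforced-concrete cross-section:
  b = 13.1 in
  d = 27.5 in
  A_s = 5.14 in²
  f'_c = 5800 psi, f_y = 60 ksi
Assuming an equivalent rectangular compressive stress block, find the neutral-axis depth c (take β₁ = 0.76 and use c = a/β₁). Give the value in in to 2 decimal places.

T = A_s f_y = 5.14 × 60 = 308.4 kips.
a = T/(0.85 f'_c b) = 308.4/(0.85 × 5.8 × 13.1) = 4.7753 in.
With β₁ = 0.76, c = a/β₁ = 4.7753/0.76 = 6.28 in.

c ≈ 6.28 in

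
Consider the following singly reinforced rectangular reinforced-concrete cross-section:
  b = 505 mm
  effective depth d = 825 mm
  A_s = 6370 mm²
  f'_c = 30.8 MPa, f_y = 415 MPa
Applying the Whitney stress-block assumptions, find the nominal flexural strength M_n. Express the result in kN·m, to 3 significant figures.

T = A_s f_y = 6370 × 415 = 2643550 N = 2643.55 kN.
From C = T: a = T/(0.85 f'_c b) = 2643550/(0.85 × 30.8 × 505) = 199.95 mm.
M_n = T(d − a/2) = 2643.55 kN × (825 − 99.975) mm = 1916.64 kN·m.

M_n ≈ 1920 kN·m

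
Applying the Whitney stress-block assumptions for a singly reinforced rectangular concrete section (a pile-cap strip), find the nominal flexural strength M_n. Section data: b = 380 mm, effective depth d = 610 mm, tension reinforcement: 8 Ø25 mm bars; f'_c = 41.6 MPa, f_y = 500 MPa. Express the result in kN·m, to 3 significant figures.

M_n ≈ 1050 kN·m

A_s = 8 × 491 = 3928 mm².
T = A_s f_y = 3928 × 500 = 1964000 N = 1964 kN.
From C = T: a = T/(0.85 f'_c b) = 1964000/(0.85 × 41.6 × 380) = 146.17 mm.
M_n = T(d − a/2) = 1964 kN × (610 − 73.085) mm = 1054.50 kN·m.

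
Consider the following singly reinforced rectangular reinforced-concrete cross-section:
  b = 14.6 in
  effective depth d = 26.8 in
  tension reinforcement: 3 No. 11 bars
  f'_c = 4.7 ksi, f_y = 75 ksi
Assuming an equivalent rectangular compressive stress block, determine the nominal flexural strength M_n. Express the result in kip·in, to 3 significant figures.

A_s = 3 × 1.56 = 4.68 in².
T = A_s f_y = 4.68 × 75 = 351 kips.
a = T/(0.85 f'_c b) = 351/(0.85 × 4.7 × 14.6) = 6.018 in.
M_n = T(d − a/2) = 351 × (26.8 − 3.009) = 8350.6 kip·in.

M_n ≈ 8350 kip·in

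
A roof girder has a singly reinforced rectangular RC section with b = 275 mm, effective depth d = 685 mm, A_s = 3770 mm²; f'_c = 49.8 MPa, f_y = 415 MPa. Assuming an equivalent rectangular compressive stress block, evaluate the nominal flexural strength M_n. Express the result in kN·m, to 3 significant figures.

M_n ≈ 967 kN·m

T = A_s f_y = 3770 × 415 = 1564550 N = 1564.55 kN.
From C = T: a = T/(0.85 f'_c b) = 1564550/(0.85 × 49.8 × 275) = 134.40 mm.
M_n = T(d − a/2) = 1564.55 kN × (685 − 67.2) mm = 966.58 kN·m.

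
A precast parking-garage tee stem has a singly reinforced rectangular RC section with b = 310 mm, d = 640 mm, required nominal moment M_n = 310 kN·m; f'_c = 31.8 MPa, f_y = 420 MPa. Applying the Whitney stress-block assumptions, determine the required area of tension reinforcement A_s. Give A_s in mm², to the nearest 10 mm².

With M_n = 0.85 f'_c a b (d − a/2), solve the quadratic for a:
a = d − √(d² − 2M_n/(0.85 f'_c b)) = 640 − √(640² − 2 × 310×10⁶/(0.85 × 31.8 × 310)) = 60.68 mm.
A_s = 0.85 f'_c a b / f_y = 0.85 × 31.8 × 60.68 × 310 / 420 = 1210.6 mm².

A_s ≈ 1210 mm²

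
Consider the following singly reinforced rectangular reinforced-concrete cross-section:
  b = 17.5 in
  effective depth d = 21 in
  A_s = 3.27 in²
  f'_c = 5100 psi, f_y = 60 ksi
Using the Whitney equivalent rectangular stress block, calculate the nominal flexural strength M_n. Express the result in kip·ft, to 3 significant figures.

T = A_s f_y = 3.27 × 60 = 196.2 kips.
a = T/(0.85 f'_c b) = 196.2/(0.85 × 5.1 × 17.5) = 2.586 in.
M_n = T(d − a/2) = 196.2 × (21 − 1.293) = 3866.5 kip·in = 3866.5/12 = 322.21 kip·ft.

M_n ≈ 322 kip·ft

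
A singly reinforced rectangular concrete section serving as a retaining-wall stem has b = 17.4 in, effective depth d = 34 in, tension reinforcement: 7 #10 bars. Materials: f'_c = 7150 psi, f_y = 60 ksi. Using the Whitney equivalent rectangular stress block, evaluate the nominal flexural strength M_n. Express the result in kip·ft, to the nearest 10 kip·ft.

M_n ≈ 1400 kip·ft

A_s = 7 × 1.27 = 8.89 in².
T = A_s f_y = 8.89 × 60 = 533.4 kips.
a = T/(0.85 f'_c b) = 533.4/(0.85 × 7.15 × 17.4) = 5.044 in.
M_n = T(d − a/2) = 533.4 × (34 − 2.522) = 16790.4 kip·in = 16790.4/12 = 1399.20 kip·ft.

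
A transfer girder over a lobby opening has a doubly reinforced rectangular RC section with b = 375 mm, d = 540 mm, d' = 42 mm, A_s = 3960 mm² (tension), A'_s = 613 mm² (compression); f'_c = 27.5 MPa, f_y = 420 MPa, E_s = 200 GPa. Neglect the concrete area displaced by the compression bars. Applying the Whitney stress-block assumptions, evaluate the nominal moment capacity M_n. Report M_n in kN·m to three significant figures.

M_n ≈ 775 kN·m

Assume both tension and compression steel yield.
Net tension couple steel: A_s − A'_s = 3347 mm².
a = (A_s − A'_s) f_y / (0.85 f'_c b) = 1405740/(0.85 × 27.5 × 375) = 160.37 mm.
c = a/β₁ = 160.37/0.85 = 188.67 mm; ε'_s = 0.003(c − d')/c = 0.0023 ≥ f_y/E_s = 0.0021, so compression steel does yield.
M_n = (A_s − A'_s) f_y (d − a/2) + A'_s f_y (d − d') = [1405740 × (540 − 80.185) + 257460 × (540 − 42)] × 10⁻⁶ = 646.38 + 128.22 = 774.60 kN·m.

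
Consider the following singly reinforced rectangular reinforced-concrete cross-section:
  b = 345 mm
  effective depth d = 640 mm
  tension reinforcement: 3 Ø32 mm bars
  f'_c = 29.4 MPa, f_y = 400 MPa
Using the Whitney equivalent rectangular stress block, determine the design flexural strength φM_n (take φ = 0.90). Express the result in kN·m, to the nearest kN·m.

φM_n ≈ 507 kN·m

A_s = 3 × 804 = 2412 mm².
T = A_s f_y = 2412 × 400 = 964800 N = 964.8 kN.
From C = T: a = T/(0.85 f'_c b) = 964800/(0.85 × 29.4 × 345) = 111.91 mm.
M_n = T(d − a/2) = 964.8 kN × (640 − 55.955) mm = 563.49 kN·m.
φM_n = 0.90 × 563.49 = 507.14 kN·m.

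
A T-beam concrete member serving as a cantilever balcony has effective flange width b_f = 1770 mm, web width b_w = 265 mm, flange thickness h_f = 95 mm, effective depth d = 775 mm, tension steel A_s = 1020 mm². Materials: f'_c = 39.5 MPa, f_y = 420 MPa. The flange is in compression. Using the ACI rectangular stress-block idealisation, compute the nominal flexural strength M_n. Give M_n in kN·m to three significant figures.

M_n ≈ 330 kN·m

Tension: T = A_s f_y = 1020 × 420 = 428400 N.
Try a within the flange: a = T/(0.85 f'_c b_f) = 428400/(0.85 × 39.5 × 1770) = 7.21 mm.
Since a = 7.21 ≤ h_f = 95 mm, the stress block lies entirely in the flange; analyse as a rectangular beam of width b_f.
M_n = T(d − a/2) = 428400 × (775 − 3.605) = 330.47 × 10⁶ N·mm.
M_n = 330.47 kN·m.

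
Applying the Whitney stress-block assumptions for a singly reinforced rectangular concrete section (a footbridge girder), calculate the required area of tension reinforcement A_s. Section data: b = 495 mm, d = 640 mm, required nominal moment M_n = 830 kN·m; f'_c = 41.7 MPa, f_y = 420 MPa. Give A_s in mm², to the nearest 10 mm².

With M_n = 0.85 f'_c a b (d − a/2), solve the quadratic for a:
a = d − √(d² − 2M_n/(0.85 f'_c b)) = 640 − √(640² − 2 × 830×10⁶/(0.85 × 41.7 × 495)) = 78.76 mm.
A_s = 0.85 f'_c a b / f_y = 0.85 × 41.7 × 78.76 × 495 / 420 = 3290.2 mm².

A_s ≈ 3290 mm²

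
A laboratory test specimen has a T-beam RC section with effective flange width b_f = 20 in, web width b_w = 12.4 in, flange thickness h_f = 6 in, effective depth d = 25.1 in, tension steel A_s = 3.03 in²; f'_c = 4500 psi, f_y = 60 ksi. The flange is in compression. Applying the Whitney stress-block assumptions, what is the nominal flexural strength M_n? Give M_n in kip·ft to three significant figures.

Tension: T = A_s f_y = 3.03 × 60 = 181.8 kips.
Try a within the flange: a = T/(0.85 f'_c b_f) = 181.8/(0.85 × 4.5 × 20) = 2.376 in.
Since a = 2.376 ≤ h_f = 6 in, the stress block lies entirely in the flange; analyse as a rectangular beam of width b_f.
M_n = T(d − a/2) = 181.8 × (25.1 − 1.188) = 4347.2 kip·in.
M_n = 4347.2/12 = 362.27 kip·ft.

M_n ≈ 362 kip·ft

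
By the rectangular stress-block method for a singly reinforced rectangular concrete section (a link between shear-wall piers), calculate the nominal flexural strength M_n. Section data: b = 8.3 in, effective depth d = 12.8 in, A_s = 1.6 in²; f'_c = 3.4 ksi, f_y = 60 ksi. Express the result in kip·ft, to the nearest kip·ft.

T = A_s f_y = 1.6 × 60 = 96 kips.
a = T/(0.85 f'_c b) = 96/(0.85 × 3.4 × 8.3) = 4.002 in.
M_n = T(d − a/2) = 96 × (12.8 − 2.001) = 1036.7 kip·in = 1036.7/12 = 86.39 kip·ft.

M_n ≈ 86 kip·ft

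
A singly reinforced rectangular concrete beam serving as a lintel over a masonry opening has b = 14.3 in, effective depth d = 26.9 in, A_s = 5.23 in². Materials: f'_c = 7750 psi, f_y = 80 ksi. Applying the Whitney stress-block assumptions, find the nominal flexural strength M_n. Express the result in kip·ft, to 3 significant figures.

M_n ≈ 860 kip·ft

T = A_s f_y = 5.23 × 80 = 418.4 kips.
a = T/(0.85 f'_c b) = 418.4/(0.85 × 7.75 × 14.3) = 4.442 in.
M_n = T(d − a/2) = 418.4 × (26.9 − 2.221) = 10325.7 kip·in = 10325.7/12 = 860.48 kip·ft.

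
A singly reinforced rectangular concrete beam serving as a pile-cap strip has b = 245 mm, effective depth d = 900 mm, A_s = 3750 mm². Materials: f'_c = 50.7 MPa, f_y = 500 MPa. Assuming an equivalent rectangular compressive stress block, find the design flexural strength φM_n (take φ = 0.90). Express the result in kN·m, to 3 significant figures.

φM_n ≈ 1370 kN·m

T = A_s f_y = 3750 × 500 = 1875000 N = 1875 kN.
From C = T: a = T/(0.85 f'_c b) = 1875000/(0.85 × 50.7 × 245) = 177.59 mm.
M_n = T(d − a/2) = 1875 kN × (900 − 88.795) mm = 1521.01 kN·m.
φM_n = 0.90 × 1521.01 = 1368.91 kN·m.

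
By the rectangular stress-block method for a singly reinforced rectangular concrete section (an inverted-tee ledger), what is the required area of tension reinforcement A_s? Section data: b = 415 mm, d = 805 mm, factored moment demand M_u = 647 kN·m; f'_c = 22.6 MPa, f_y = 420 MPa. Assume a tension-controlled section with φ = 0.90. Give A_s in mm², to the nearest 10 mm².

M_n = M_u/φ = 647/0.90 = 718.889 kN·m.
With M_n = 0.85 f'_c a b (d − a/2), solve the quadratic for a:
a = d − √(d² − 2M_n/(0.85 f'_c b)) = 805 − √(805² − 2 × 718.889×10⁶/(0.85 × 22.6 × 415)) = 121.13 mm.
A_s = 0.85 f'_c a b / f_y = 0.85 × 22.6 × 121.13 × 415 / 420 = 2299.2 mm².

A_s ≈ 2300 mm²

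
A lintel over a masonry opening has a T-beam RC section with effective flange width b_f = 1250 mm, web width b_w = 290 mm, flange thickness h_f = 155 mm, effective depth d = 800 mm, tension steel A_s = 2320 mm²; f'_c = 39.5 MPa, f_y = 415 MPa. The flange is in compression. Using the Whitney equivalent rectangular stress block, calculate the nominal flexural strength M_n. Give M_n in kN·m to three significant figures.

Tension: T = A_s f_y = 2320 × 415 = 962800 N.
Try a within the flange: a = T/(0.85 f'_c b_f) = 962800/(0.85 × 39.5 × 1250) = 22.94 mm.
Since a = 22.94 ≤ h_f = 155 mm, the stress block lies entirely in the flange; analyse as a rectangular beam of width b_f.
M_n = T(d − a/2) = 962800 × (800 − 11.47) = 759.20 × 10⁶ N·mm.
M_n = 759.20 kN·m.

M_n ≈ 759 kN·m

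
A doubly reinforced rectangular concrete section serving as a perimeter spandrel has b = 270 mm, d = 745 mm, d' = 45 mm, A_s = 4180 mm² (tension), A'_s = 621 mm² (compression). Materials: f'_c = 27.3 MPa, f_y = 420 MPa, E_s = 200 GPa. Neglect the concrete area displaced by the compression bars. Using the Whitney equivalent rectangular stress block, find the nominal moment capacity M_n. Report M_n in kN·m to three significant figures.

Assume both tension and compression steel yield.
Net tension couple steel: A_s − A'_s = 3559 mm².
a = (A_s − A'_s) f_y / (0.85 f'_c b) = 1494780/(0.85 × 27.3 × 270) = 238.58 mm.
c = a/β₁ = 238.58/0.85 = 280.68 mm; ε'_s = 0.003(c − d')/c = 0.0025 ≥ f_y/E_s = 0.0021, so compression steel does yield.
M_n = (A_s − A'_s) f_y (d − a/2) + A'_s f_y (d − d') = [1494780 × (745 − 119.29) + 260820 × (745 − 45)] × 10⁻⁶ = 935.30 + 182.57 = 1117.87 kN·m.

M_n ≈ 1120 kN·m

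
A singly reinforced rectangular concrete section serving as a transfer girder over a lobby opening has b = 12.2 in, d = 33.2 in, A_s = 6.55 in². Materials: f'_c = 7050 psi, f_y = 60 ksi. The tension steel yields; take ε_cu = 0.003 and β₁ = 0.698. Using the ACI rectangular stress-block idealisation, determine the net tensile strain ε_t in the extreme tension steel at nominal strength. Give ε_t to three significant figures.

ε_t ≈ 0.00993

a = A_s f_y/(0.85 f'_c b) = 5.376 in.
β₁ = 0.698, so c = a/β₁ = 5.376/0.698 = 7.702 in.
From the linear strain diagram with ε_cu = 0.003: ε_t = 0.003 (d − c)/c = 0.003 × (33.2 − 7.702)/7.702 = 0.00993.
Since ε_t ≥ 0.005, the section is tension-controlled.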